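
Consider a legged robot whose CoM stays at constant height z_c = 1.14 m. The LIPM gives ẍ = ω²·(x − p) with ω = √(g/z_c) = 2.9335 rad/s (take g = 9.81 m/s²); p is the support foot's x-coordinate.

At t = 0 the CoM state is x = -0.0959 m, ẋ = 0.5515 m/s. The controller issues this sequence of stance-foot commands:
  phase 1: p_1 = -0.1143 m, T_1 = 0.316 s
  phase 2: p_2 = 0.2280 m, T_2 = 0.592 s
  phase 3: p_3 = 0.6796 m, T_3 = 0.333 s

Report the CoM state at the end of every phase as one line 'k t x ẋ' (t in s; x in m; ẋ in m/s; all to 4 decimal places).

phase 1: p=-0.1143, T=0.316, ωT=0.926986, cosh=1.461313, sinh=1.065568; start (x,ẋ)=(-0.095900, 0.551500) → end (x,ẋ)=(0.112916, 0.863430)
phase 2: p=0.2280, T=0.592, ωT=1.736632, cosh=2.927150, sinh=2.751037; start (x,ẋ)=(0.112916, 0.863430) → end (x,ẋ)=(0.700856, 1.598639)
phase 3: p=0.6796, T=0.333, ωT=0.976856, cosh=1.516292, sinh=1.139799; start (x,ẋ)=(0.700856, 1.598639) → end (x,ẋ)=(1.332975, 2.495075)

1 0.3160 0.1129 0.8634
2 0.9080 0.7009 1.5986
3 1.2410 1.3330 2.4951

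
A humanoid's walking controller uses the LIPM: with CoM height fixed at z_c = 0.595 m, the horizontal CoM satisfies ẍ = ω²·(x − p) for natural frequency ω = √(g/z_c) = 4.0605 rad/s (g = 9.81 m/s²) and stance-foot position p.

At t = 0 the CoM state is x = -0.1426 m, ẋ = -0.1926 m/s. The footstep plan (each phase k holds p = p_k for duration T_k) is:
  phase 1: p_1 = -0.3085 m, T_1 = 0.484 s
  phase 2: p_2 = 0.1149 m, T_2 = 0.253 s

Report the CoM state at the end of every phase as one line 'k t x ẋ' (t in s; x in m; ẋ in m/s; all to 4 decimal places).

phase 1: p=-0.3085, T=0.484, ωT=1.965282, cosh=3.638521, sinh=3.498404; start (x,ẋ)=(-0.142600, -0.192600) → end (x,ẋ)=(0.129192, 1.655875)
phase 2: p=0.1149, T=0.253, ωT=1.027307, cosh=1.575751, sinh=1.217781; start (x,ẋ)=(0.129192, 1.655875) → end (x,ẋ)=(0.634033, 2.679919)

1 0.4840 0.1292 1.6559
2 0.7370 0.6340 2.6799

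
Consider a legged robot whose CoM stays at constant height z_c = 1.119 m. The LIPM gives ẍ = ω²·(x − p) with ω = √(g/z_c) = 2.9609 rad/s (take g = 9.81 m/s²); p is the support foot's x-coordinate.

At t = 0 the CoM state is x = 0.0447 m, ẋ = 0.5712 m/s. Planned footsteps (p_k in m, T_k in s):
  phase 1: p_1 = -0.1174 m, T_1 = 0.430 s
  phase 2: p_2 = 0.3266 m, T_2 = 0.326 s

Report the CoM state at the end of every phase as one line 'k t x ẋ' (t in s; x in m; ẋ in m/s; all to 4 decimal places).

1 0.4300 0.5124 1.8903
2 0.7560 1.3223 3.4587

phase 1: p=-0.1174, T=0.430, ωT=1.273187, cosh=1.926079, sinh=1.646141; start (x,ẋ)=(0.044700, 0.571200) → end (x,ẋ)=(0.512381, 1.890261)
phase 2: p=0.3266, T=0.326, ωT=0.965253, cosh=1.503170, sinh=1.122283; start (x,ẋ)=(0.512381, 1.890261) → end (x,ẋ)=(1.322335, 3.458729)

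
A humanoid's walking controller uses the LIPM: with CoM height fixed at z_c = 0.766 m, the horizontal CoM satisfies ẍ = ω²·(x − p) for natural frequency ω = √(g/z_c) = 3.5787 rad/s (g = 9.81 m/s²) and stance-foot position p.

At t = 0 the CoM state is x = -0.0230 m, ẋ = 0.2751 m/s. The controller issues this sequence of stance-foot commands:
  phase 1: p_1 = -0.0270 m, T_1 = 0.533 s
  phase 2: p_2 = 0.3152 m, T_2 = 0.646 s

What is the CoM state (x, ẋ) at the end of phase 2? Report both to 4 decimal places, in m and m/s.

x = 1.3198, ẋ = 3.7204

phase 1: p=-0.0270, T=0.533, ωT=1.907447, cosh=3.442165, sinh=3.293706; start (x,ẋ)=(-0.023000, 0.275100) → end (x,ẋ)=(0.239961, 0.994088)
phase 2: p=0.3152, T=0.646, ωT=2.311840, cosh=5.096030, sinh=4.996951; start (x,ẋ)=(0.239961, 0.994088) → end (x,ẋ)=(1.319827, 3.720431)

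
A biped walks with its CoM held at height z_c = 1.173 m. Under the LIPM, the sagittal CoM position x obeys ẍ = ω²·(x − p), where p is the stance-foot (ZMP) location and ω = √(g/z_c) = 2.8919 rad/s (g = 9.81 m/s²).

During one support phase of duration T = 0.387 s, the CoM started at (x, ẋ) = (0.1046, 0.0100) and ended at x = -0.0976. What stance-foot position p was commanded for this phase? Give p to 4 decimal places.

ωT = 2.8919·0.387 = 1.119165; cosh(ωT) = 1.694425, sinh(ωT) = 1.367872
x(T) = p + (x₀−p)·cosh(ωT) + (ẋ₀/ω)·sinh(ωT) ⇒ p·(1 − cosh) = x(T) − x₀·cosh − (ẋ₀/ω)·sinh
numerator   = -0.0976 − (0.1046)·1.694425 − (0.0100/2.8919)·1.367872 = -0.279567
denominator = 1 − 1.694425 = -0.694425
p = -0.279567 / -0.694425 = 0.4026

p = 0.4026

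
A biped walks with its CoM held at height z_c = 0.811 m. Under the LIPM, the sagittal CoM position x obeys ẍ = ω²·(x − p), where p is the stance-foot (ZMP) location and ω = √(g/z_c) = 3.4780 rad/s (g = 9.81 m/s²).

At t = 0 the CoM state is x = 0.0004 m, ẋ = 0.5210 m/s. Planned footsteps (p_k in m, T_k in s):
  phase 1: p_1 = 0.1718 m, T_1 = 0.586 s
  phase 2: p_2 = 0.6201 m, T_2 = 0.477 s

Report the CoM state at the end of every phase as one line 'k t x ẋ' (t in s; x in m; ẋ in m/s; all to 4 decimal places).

1 0.5860 0.0680 -0.2156
2 1.0630 -1.0398 -5.4488

phase 1: p=0.1718, T=0.586, ωT=2.038108, cosh=3.903174, sinh=3.772899; start (x,ẋ)=(0.000400, 0.521000) → end (x,ẋ)=(0.067971, -0.215582)
phase 2: p=0.6201, T=0.477, ωT=1.659006, cosh=2.722207, sinh=2.531879; start (x,ẋ)=(0.067971, -0.215582) → end (x,ẋ)=(-1.039845, -5.448832)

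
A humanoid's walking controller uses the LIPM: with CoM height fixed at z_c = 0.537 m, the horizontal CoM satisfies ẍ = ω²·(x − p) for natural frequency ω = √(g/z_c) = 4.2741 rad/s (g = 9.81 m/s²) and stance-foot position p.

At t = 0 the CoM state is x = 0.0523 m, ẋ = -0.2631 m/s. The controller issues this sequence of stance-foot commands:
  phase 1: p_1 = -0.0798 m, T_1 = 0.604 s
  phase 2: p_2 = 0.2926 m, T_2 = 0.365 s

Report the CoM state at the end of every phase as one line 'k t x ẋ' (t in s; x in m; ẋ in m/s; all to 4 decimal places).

1 0.6040 0.3937 1.9613
2 0.9690 1.5876 5.8562

phase 1: p=-0.0798, T=0.604, ωT=2.581556, cosh=6.646675, sinh=6.571019; start (x,ẋ)=(0.052300, -0.263100) → end (x,ẋ)=(0.393735, 1.961314)
phase 2: p=0.2926, T=0.365, ωT=1.560046, cosh=2.484584, sinh=2.274458; start (x,ẋ)=(0.393735, 1.961314) → end (x,ẋ)=(1.587589, 5.856207)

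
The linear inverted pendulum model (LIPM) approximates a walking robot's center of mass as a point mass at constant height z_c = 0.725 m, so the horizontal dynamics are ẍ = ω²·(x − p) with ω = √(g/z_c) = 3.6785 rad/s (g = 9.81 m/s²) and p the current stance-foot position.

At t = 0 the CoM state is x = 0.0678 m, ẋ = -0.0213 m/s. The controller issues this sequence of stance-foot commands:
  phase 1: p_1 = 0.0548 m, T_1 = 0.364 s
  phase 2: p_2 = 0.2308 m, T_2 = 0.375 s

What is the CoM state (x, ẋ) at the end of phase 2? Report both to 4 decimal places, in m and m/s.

x = -0.0857, ẋ = -1.0058

phase 1: p=0.0548, T=0.364, ωT=1.338974, cosh=2.038621, sinh=1.776506; start (x,ẋ)=(0.067800, -0.021300) → end (x,ẋ)=(0.071015, 0.041531)
phase 2: p=0.2308, T=0.375, ωT=1.379438, cosh=2.112193, sinh=1.860473; start (x,ẋ)=(0.071015, 0.041531) → end (x,ẋ)=(-0.085691, -1.005805)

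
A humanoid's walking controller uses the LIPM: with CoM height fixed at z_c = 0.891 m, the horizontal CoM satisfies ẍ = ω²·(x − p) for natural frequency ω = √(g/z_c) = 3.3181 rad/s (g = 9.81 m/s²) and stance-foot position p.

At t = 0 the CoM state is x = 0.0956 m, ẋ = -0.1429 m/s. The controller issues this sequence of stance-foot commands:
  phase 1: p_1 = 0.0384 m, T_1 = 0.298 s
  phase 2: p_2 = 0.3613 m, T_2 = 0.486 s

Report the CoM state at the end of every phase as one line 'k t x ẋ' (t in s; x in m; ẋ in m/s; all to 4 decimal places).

1 0.2980 0.0760 0.0011
2 0.7840 -0.3817 -2.2764

phase 1: p=0.0384, T=0.298, ωT=0.988794, cosh=1.530008, sinh=1.157983; start (x,ẋ)=(0.095600, -0.142900) → end (x,ẋ)=(0.076046, 0.001142)
phase 2: p=0.3613, T=0.486, ωT=1.612597, cosh=2.607594, sinh=2.408225; start (x,ẋ)=(0.076046, 0.001142) → end (x,ẋ)=(-0.381699, -2.276412)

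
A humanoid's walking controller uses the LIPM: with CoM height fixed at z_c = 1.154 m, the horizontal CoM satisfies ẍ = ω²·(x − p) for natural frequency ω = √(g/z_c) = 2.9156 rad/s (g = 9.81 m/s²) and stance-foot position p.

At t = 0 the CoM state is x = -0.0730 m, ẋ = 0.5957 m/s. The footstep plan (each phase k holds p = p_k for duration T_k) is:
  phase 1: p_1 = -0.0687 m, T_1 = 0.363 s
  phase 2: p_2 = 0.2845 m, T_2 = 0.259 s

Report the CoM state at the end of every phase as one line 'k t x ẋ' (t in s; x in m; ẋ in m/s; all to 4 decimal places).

phase 1: p=-0.0687, T=0.363, ωT=1.058363, cosh=1.614336, sinh=1.267313; start (x,ẋ)=(-0.073000, 0.595700) → end (x,ẋ)=(0.183289, 0.945772)
phase 2: p=0.2845, T=0.259, ωT=0.755140, cosh=1.298927, sinh=0.828983; start (x,ẋ)=(0.183289, 0.945772) → end (x,ẋ)=(0.421942, 0.983864)

1 0.3630 0.1833 0.9458
2 0.6220 0.4219 0.9839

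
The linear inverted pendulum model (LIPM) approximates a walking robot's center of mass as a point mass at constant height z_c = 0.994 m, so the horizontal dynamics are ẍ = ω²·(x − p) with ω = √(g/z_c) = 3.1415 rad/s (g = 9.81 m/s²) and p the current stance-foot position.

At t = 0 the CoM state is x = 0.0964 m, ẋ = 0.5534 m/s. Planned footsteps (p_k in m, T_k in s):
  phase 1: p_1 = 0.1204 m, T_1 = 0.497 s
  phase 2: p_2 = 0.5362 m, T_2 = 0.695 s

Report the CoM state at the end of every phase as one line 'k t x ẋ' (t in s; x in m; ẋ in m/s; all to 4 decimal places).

1 0.4970 0.4619 1.2049
2 1.1920 1.8829 4.3926

phase 1: p=0.1204, T=0.497, ωT=1.561326, cosh=2.487495, sinh=2.277638; start (x,ẋ)=(0.096400, 0.553400) → end (x,ẋ)=(0.461924, 1.204855)
phase 2: p=0.5362, T=0.695, ωT=2.183343, cosh=4.494294, sinh=4.381630; start (x,ẋ)=(0.461924, 1.204855) → end (x,ẋ)=(1.882862, 4.392573)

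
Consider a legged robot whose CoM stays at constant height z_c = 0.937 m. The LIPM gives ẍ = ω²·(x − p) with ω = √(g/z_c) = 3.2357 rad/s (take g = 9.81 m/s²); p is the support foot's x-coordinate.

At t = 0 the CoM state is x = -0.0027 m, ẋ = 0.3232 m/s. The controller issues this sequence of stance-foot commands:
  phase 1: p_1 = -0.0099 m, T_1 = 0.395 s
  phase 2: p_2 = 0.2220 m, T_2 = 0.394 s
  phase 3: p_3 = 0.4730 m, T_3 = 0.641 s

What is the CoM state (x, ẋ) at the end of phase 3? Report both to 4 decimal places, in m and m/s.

x = 1.6254, ẋ = 3.8601

phase 1: p=-0.0099, T=0.395, ωT=1.278102, cosh=1.934192, sinh=1.655626; start (x,ẋ)=(-0.002700, 0.323200) → end (x,ẋ)=(0.169399, 0.663702)
phase 2: p=0.2220, T=0.394, ωT=1.274866, cosh=1.928845, sinh=1.649376; start (x,ẋ)=(0.169399, 0.663702) → end (x,ẋ)=(0.458859, 0.999455)
phase 3: p=0.4730, T=0.641, ωT=2.074084, cosh=4.041462, sinh=3.915790; start (x,ẋ)=(0.458859, 0.999455) → end (x,ẋ)=(1.625375, 3.860093)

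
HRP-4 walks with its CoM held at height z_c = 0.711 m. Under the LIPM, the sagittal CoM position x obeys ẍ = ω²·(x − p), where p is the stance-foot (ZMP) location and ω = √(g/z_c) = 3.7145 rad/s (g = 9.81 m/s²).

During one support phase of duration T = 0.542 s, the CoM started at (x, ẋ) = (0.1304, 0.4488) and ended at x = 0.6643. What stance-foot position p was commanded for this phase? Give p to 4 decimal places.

p = 0.0985

ωT = 3.7145·0.542 = 2.013259; cosh(ωT) = 3.810616, sinh(ωT) = 3.677064
x(T) = p + (x₀−p)·cosh(ωT) + (ẋ₀/ω)·sinh(ωT) ⇒ p·(1 − cosh) = x(T) − x₀·cosh − (ẋ₀/ω)·sinh
numerator   = 0.6643 − (0.1304)·3.810616 − (0.4488/3.7145)·3.677064 = -0.276881
denominator = 1 − 3.810616 = -2.810616
p = -0.276881 / -2.810616 = 0.0985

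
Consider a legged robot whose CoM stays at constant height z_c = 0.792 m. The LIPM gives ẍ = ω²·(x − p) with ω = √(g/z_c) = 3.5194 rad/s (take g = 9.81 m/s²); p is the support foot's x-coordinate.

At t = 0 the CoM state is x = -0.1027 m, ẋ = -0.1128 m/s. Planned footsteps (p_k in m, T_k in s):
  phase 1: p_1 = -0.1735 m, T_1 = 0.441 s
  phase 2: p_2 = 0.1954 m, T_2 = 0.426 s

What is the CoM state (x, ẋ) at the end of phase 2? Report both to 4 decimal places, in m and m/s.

phase 1: p=-0.1735, T=0.441, ωT=1.552055, cosh=2.466488, sinh=2.254676; start (x,ẋ)=(-0.102700, -0.112800) → end (x,ẋ)=(-0.071137, 0.283586)
phase 2: p=0.1954, T=0.426, ωT=1.499264, cosh=2.350844, sinh=2.127550; start (x,ẋ)=(-0.071137, 0.283586) → end (x,ẋ)=(-0.259754, -1.329083)

x = -0.2598, ẋ = -1.3291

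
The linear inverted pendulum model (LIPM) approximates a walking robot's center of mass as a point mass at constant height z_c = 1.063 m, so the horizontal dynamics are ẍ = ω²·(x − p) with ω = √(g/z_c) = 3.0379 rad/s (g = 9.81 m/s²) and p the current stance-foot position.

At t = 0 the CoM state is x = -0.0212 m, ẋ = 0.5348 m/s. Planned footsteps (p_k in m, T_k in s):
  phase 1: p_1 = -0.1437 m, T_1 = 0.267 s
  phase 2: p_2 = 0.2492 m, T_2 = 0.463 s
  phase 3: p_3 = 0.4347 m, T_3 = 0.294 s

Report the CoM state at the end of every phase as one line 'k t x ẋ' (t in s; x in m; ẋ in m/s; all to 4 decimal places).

phase 1: p=-0.1437, T=0.267, ωT=0.811119, cosh=1.347393, sinh=0.903033; start (x,ẋ)=(-0.021200, 0.534800) → end (x,ẋ)=(0.180328, 1.056643)
phase 2: p=0.2492, T=0.463, ωT=1.406548, cosh=2.163413, sinh=1.918426; start (x,ẋ)=(0.180328, 1.056643) → end (x,ẋ)=(0.767468, 1.884569)
phase 3: p=0.4347, T=0.294, ωT=0.893143, cosh=1.426081, sinh=1.016714; start (x,ẋ)=(0.767468, 1.884569) → end (x,ẋ)=(1.539975, 3.715361)

1 0.2670 0.1803 1.0566
2 0.7300 0.7675 1.8846
3 1.0240 1.5400 3.7154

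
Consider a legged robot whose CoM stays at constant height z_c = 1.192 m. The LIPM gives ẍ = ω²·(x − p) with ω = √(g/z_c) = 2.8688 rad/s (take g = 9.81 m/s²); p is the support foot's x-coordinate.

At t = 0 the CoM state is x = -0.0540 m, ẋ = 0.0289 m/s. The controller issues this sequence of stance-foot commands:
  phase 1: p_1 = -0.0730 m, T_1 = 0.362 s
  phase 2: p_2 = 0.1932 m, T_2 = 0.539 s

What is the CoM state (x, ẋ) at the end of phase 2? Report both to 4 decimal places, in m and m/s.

phase 1: p=-0.0730, T=0.362, ωT=1.038506, cosh=1.589488, sinh=1.235504; start (x,ẋ)=(-0.054000, 0.028900) → end (x,ẋ)=(-0.030353, 0.113280)
phase 2: p=0.1932, T=0.539, ωT=1.546283, cosh=2.453515, sinh=2.240476; start (x,ẋ)=(-0.030353, 0.113280) → end (x,ẋ)=(-0.266822, -1.158950)

x = -0.2668, ẋ = -1.1590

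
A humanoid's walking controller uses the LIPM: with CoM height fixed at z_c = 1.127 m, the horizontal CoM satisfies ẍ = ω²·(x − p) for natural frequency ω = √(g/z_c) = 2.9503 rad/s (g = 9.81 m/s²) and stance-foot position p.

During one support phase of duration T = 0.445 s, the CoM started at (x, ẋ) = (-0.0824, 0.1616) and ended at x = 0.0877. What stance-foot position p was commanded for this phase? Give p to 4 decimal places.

p = -0.1586

ωT = 2.9503·0.445 = 1.312884; cosh(ωT) = 1.992960, sinh(ωT) = 1.723916
x(T) = p + (x₀−p)·cosh(ωT) + (ẋ₀/ω)·sinh(ωT) ⇒ p·(1 − cosh) = x(T) − x₀·cosh − (ẋ₀/ω)·sinh
numerator   = 0.0877 − (-0.0824)·1.992960 − (0.1616/2.9503)·1.723916 = 0.157494
denominator = 1 − 1.992960 = -0.992960
p = 0.157494 / -0.992960 = -0.1586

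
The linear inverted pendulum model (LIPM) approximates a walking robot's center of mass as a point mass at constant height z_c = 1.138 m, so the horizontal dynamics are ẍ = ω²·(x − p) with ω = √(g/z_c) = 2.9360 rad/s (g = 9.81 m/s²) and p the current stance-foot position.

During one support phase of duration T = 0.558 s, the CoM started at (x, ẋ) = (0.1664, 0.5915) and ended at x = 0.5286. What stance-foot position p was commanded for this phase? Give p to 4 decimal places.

p = 0.2482

ωT = 2.9360·0.558 = 1.638288; cosh(ωT) = 2.670332, sinh(ωT) = 2.476019
x(T) = p + (x₀−p)·cosh(ωT) + (ẋ₀/ω)·sinh(ωT) ⇒ p·(1 − cosh) = x(T) − x₀·cosh − (ẋ₀/ω)·sinh
numerator   = 0.5286 − (0.1664)·2.670332 − (0.5915/2.9360)·2.476019 = -0.414573
denominator = 1 − 2.670332 = -1.670332
p = -0.414573 / -1.670332 = 0.2482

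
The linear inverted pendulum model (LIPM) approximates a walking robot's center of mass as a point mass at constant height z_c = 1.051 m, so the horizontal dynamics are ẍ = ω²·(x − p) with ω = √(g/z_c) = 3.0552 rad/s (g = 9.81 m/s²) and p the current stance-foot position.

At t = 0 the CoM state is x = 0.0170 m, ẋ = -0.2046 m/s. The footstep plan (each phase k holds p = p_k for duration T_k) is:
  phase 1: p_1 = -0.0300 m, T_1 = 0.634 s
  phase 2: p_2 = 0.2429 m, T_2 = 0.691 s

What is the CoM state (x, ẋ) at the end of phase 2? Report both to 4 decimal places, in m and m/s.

x = -1.4714, ẋ = -5.1426

phase 1: p=-0.0300, T=0.634, ωT=1.936997, cosh=3.541010, sinh=3.396874; start (x,ẋ)=(0.017000, -0.204600) → end (x,ẋ)=(-0.091054, -0.236719)
phase 2: p=0.2429, T=0.691, ωT=2.111143, cosh=4.189388, sinh=4.068288; start (x,ẋ)=(-0.091054, -0.236719) → end (x,ẋ)=(-1.471375, -5.142561)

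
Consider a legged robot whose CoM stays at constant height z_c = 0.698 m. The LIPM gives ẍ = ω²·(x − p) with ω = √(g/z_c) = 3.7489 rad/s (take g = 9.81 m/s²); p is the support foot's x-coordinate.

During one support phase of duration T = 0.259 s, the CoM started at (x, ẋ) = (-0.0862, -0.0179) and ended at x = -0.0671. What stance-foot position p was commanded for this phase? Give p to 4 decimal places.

ωT = 3.7489·0.259 = 0.970965; cosh(ωT) = 1.509604, sinh(ωT) = 1.130887
x(T) = p + (x₀−p)·cosh(ωT) + (ẋ₀/ω)·sinh(ωT) ⇒ p·(1 − cosh) = x(T) − x₀·cosh − (ẋ₀/ω)·sinh
numerator   = -0.0671 − (-0.0862)·1.509604 − (-0.0179/3.7489)·1.130887 = 0.068428
denominator = 1 − 1.509604 = -0.509604
p = 0.068428 / -0.509604 = -0.1343

p = -0.1343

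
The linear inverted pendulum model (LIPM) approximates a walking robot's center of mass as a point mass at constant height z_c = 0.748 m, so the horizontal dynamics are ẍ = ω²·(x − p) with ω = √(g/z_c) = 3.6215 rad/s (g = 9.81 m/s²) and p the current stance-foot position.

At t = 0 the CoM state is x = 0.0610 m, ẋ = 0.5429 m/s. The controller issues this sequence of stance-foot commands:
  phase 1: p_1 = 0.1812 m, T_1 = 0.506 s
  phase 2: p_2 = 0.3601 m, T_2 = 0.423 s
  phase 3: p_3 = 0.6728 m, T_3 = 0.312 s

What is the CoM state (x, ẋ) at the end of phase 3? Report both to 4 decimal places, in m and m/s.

phase 1: p=0.1812, T=0.506, ωT=1.832479, cosh=3.204688, sinh=3.044672; start (x,ẋ)=(0.061000, 0.542900) → end (x,ẋ)=(0.252424, 0.414466)
phase 2: p=0.3601, T=0.423, ωT=1.531894, cosh=2.421530, sinh=2.205404; start (x,ẋ)=(0.252424, 0.414466) → end (x,ẋ)=(0.351759, 0.143649)
phase 3: p=0.6728, T=0.312, ωT=1.129908, cosh=1.709217, sinh=1.386154; start (x,ẋ)=(0.351759, 0.143649) → end (x,ẋ)=(0.179054, -1.366084)

x = 0.1791, ẋ = -1.3661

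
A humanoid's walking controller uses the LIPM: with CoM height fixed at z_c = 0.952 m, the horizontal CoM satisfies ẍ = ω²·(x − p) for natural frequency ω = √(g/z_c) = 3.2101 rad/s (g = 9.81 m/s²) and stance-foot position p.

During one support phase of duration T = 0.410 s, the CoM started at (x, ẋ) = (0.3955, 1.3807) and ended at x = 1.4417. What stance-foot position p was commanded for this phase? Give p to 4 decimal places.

p = 0.0931

ωT = 3.2101·0.410 = 1.316141; cosh(ωT) = 1.998586, sinh(ωT) = 1.730418
x(T) = p + (x₀−p)·cosh(ωT) + (ẋ₀/ω)·sinh(ωT) ⇒ p·(1 − cosh) = x(T) − x₀·cosh − (ẋ₀/ω)·sinh
numerator   = 1.4417 − (0.3955)·1.998586 − (1.3807/3.2101)·1.730418 = -0.093013
denominator = 1 − 1.998586 = -0.998586
p = -0.093013 / -0.998586 = 0.0931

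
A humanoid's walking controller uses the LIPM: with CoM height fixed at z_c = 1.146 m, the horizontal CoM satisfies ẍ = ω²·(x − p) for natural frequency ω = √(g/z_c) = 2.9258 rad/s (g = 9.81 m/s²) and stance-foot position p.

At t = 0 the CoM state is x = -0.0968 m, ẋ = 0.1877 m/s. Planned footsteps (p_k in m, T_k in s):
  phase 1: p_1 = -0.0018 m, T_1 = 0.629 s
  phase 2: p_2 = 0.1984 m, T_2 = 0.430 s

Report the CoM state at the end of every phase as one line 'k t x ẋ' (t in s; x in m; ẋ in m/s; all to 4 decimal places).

phase 1: p=-0.0018, T=0.629, ωT=1.840328, cosh=3.228685, sinh=3.069920; start (x,ẋ)=(-0.096800, 0.187700) → end (x,ẋ)=(-0.111579, -0.247263)
phase 2: p=0.1984, T=0.430, ωT=1.258094, cosh=1.901452, sinh=1.617257; start (x,ẋ)=(-0.111579, -0.247263) → end (x,ẋ)=(-0.527687, -1.936909)

1 0.6290 -0.1116 -0.2473
2 1.0590 -0.5277 -1.9369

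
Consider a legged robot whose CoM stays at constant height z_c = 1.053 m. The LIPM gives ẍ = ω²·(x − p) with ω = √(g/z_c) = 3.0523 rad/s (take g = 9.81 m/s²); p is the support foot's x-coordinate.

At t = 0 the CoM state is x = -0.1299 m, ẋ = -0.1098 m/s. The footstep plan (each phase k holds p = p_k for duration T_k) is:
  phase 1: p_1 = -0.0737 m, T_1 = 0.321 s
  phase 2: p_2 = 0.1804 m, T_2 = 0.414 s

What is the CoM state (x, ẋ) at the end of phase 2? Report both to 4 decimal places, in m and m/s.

x = -0.7405, ẋ = -2.5852

phase 1: p=-0.0737, T=0.321, ωT=0.979788, cosh=1.519641, sinh=1.144251; start (x,ẋ)=(-0.129900, -0.109800) → end (x,ẋ)=(-0.200266, -0.363141)
phase 2: p=0.1804, T=0.414, ωT=1.263652, cosh=1.910470, sinh=1.627850; start (x,ẋ)=(-0.200266, -0.363141) → end (x,ẋ)=(-0.740521, -2.585179)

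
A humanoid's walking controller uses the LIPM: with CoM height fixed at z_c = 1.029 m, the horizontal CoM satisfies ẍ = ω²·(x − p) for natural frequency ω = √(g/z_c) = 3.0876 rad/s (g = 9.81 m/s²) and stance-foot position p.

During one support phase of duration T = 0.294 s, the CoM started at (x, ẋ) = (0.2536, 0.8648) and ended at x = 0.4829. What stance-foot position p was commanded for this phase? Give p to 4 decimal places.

p = 0.3927

ωT = 3.0876·0.294 = 0.907754; cosh(ωT) = 1.441090, sinh(ωT) = 1.037660
x(T) = p + (x₀−p)·cosh(ωT) + (ẋ₀/ω)·sinh(ωT) ⇒ p·(1 − cosh) = x(T) − x₀·cosh − (ẋ₀/ω)·sinh
numerator   = 0.4829 − (0.2536)·1.441090 − (0.8648/3.0876)·1.037660 = -0.173197
denominator = 1 − 1.441090 = -0.441090
p = -0.173197 / -0.441090 = 0.3927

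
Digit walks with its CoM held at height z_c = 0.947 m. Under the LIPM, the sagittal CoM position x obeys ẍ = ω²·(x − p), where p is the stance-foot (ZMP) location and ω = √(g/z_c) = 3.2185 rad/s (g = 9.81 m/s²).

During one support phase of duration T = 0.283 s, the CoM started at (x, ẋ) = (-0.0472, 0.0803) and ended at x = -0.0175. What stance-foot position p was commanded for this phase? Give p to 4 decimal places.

p = -0.0555

ωT = 3.2185·0.283 = 0.910835; cosh(ωT) = 1.444294, sinh(ωT) = 1.042105
x(T) = p + (x₀−p)·cosh(ωT) + (ẋ₀/ω)·sinh(ωT) ⇒ p·(1 − cosh) = x(T) − x₀·cosh − (ẋ₀/ω)·sinh
numerator   = -0.0175 − (-0.0472)·1.444294 − (0.0803/3.2185)·1.042105 = 0.024671
denominator = 1 − 1.444294 = -0.444294
p = 0.024671 / -0.444294 = -0.0555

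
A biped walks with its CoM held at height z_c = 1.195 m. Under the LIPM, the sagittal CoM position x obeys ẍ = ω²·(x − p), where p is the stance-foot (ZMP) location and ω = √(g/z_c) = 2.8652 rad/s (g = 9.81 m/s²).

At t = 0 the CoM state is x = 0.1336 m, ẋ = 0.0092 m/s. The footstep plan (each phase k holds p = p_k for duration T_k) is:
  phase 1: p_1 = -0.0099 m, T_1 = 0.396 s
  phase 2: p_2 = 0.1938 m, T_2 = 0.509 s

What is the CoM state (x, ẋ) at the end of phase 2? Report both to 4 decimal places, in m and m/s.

x = 0.7183, ẋ = 1.6084

phase 1: p=-0.0099, T=0.396, ωT=1.134619, cosh=1.715767, sinh=1.394222; start (x,ẋ)=(0.133600, 0.009200) → end (x,ẋ)=(0.240789, 0.589028)
phase 2: p=0.1938, T=0.509, ωT=1.458387, cosh=2.265815, sinh=2.033204; start (x,ẋ)=(0.240789, 0.589028) → end (x,ẋ)=(0.718255, 1.608367)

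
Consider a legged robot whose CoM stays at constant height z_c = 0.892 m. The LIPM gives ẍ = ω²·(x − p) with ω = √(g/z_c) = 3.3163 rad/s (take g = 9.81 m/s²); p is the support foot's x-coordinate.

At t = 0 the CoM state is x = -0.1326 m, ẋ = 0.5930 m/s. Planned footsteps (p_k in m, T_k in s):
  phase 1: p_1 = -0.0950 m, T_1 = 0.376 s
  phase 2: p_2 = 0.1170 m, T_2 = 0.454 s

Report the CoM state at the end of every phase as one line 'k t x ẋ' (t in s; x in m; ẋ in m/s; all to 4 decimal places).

1 0.3760 0.1196 0.9179
2 0.8300 0.7161 2.1886

phase 1: p=-0.0950, T=0.376, ωT=1.246929, cosh=1.883513, sinh=1.596127; start (x,ẋ)=(-0.132600, 0.593000) → end (x,ẋ)=(0.119589, 0.917898)
phase 2: p=0.1170, T=0.454, ωT=1.505600, cosh=2.364371, sinh=2.142487; start (x,ẋ)=(0.119589, 0.917898) → end (x,ẋ)=(0.716127, 2.188648)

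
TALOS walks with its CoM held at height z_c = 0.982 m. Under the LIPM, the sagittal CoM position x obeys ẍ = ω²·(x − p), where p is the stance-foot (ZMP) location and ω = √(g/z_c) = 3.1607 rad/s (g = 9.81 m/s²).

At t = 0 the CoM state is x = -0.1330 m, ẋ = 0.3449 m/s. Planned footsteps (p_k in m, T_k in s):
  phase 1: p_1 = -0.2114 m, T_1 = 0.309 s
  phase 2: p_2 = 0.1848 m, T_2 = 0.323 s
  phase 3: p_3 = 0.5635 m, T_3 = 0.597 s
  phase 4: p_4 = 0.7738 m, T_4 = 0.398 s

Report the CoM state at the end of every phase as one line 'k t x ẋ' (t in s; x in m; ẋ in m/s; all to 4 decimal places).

1 0.3090 0.0318 0.8053
2 0.6320 0.2526 0.6786
3 1.2290 0.2062 -0.8774
4 1.6270 -0.7541 -4.5689

phase 1: p=-0.2114, T=0.309, ωT=0.976656, cosh=1.516065, sinh=1.139497; start (x,ẋ)=(-0.133000, 0.344900) → end (x,ẋ)=(0.031803, 0.805257)
phase 2: p=0.1848, T=0.323, ωT=1.020906, cosh=1.567989, sinh=1.207720; start (x,ẋ)=(0.031803, 0.805257) → end (x,ẋ)=(0.252595, 0.678607)
phase 3: p=0.5635, T=0.597, ωT=1.886938, cosh=3.375333, sinh=3.223798; start (x,ẋ)=(0.252595, 0.678607) → end (x,ẋ)=(0.206248, -0.877425)
phase 4: p=0.7738, T=0.398, ωT=1.257959, cosh=1.901233, sinh=1.616999; start (x,ẋ)=(0.206248, -0.877425) → end (x,ẋ)=(-0.754135, -4.568863)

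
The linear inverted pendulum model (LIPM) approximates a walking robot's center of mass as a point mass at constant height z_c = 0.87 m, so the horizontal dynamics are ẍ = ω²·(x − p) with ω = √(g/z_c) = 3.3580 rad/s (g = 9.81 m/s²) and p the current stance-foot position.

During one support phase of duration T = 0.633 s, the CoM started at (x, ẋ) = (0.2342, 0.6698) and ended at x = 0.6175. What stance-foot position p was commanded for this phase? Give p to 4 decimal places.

p = 0.3697

ωT = 3.3580·0.633 = 2.125614; cosh(ωT) = 4.248700, sinh(ωT) = 4.129340
x(T) = p + (x₀−p)·cosh(ωT) + (ẋ₀/ω)·sinh(ωT) ⇒ p·(1 − cosh) = x(T) − x₀·cosh − (ẋ₀/ω)·sinh
numerator   = 0.6175 − (0.2342)·4.248700 − (0.6698/3.3580)·4.129340 = -1.201200
denominator = 1 − 4.248700 = -3.248700
p = -1.201200 / -3.248700 = 0.3697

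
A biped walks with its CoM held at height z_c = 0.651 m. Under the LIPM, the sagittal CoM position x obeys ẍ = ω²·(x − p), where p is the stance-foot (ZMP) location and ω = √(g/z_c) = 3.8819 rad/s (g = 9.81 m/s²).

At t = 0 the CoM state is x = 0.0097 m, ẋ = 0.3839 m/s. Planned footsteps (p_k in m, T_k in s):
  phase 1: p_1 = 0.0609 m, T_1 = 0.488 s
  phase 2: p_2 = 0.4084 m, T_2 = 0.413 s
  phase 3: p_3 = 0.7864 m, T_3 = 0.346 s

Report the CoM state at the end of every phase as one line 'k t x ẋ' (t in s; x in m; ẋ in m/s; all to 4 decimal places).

phase 1: p=0.0609, T=0.488, ωT=1.894367, cosh=3.399377, sinh=3.248963; start (x,ẋ)=(0.009700, 0.383900) → end (x,ẋ)=(0.208158, 0.659279)
phase 2: p=0.4084, T=0.413, ωT=1.603225, cosh=2.585138, sinh=2.383892; start (x,ẋ)=(0.208158, 0.659279) → end (x,ẋ)=(0.295612, -0.148722)
phase 3: p=0.7864, T=0.346, ωT=1.343137, cosh=2.046035, sinh=1.785009; start (x,ẋ)=(0.295612, -0.148722) → end (x,ẋ)=(-0.286156, -3.705072)

1 0.4880 0.2082 0.6593
2 0.9010 0.2956 -0.1487
3 1.2470 -0.2862 -3.7051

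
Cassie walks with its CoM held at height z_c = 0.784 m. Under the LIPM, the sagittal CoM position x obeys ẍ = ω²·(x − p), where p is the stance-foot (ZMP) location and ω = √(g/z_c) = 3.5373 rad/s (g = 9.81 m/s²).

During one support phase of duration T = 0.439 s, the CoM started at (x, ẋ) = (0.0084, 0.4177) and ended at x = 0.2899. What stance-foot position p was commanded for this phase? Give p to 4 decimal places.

p = -0.0018

ωT = 3.5373·0.439 = 1.552875; cosh(ωT) = 2.468336, sinh(ωT) = 2.256698
x(T) = p + (x₀−p)·cosh(ωT) + (ẋ₀/ω)·sinh(ωT) ⇒ p·(1 − cosh) = x(T) − x₀·cosh − (ẋ₀/ω)·sinh
numerator   = 0.2899 − (0.0084)·2.468336 − (0.4177/3.5373)·2.256698 = 0.002685
denominator = 1 − 2.468336 = -1.468336
p = 0.002685 / -1.468336 = -0.0018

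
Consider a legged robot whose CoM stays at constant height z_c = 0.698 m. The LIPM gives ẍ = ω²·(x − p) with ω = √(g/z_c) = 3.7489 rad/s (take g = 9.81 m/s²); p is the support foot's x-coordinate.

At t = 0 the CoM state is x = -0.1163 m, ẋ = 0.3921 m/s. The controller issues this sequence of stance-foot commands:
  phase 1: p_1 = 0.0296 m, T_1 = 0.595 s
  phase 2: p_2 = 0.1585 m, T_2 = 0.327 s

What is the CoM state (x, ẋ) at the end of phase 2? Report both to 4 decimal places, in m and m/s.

phase 1: p=0.0296, T=0.595, ωT=2.230595, cosh=4.706435, sinh=4.598971; start (x,ẋ)=(-0.116300, 0.392100) → end (x,ẋ)=(-0.176059, -0.670081)
phase 2: p=0.1585, T=0.327, ωT=1.225890, cosh=1.850347, sinh=1.556851; start (x,ẋ)=(-0.176059, -0.670081) → end (x,ẋ)=(-0.738824, -3.192530)

x = -0.7388, ẋ = -3.1925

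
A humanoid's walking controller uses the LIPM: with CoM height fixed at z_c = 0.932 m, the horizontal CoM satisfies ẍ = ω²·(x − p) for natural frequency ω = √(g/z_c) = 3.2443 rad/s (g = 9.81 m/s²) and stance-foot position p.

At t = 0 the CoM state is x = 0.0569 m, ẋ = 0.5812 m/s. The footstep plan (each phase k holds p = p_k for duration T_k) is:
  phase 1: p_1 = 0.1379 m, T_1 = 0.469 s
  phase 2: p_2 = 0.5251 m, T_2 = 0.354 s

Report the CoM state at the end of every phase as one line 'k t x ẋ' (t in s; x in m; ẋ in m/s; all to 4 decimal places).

1 0.4690 0.3342 0.8212
2 0.8230 0.5528 0.5468

phase 1: p=0.1379, T=0.469, ωT=1.521577, cosh=2.398904, sinh=2.180536; start (x,ẋ)=(0.056900, 0.581200) → end (x,ẋ)=(0.334221, 0.821223)
phase 2: p=0.5251, T=0.354, ωT=1.148482, cosh=1.735260, sinh=1.418143; start (x,ẋ)=(0.334221, 0.821223) → end (x,ẋ)=(0.552847, 0.546824)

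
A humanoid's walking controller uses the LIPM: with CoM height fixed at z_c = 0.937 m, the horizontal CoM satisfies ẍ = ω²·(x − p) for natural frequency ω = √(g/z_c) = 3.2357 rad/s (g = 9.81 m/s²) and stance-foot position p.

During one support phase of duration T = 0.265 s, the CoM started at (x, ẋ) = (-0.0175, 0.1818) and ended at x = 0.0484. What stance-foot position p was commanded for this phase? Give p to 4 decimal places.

p = -0.0472

ωT = 3.2357·0.265 = 0.857461; cosh(ωT) = 1.390703, sinh(ωT) = 0.966464
x(T) = p + (x₀−p)·cosh(ωT) + (ẋ₀/ω)·sinh(ωT) ⇒ p·(1 − cosh) = x(T) − x₀·cosh − (ẋ₀/ω)·sinh
numerator   = 0.0484 − (-0.0175)·1.390703 − (0.1818/3.2357)·0.966464 = 0.018436
denominator = 1 − 1.390703 = -0.390703
p = 0.018436 / -0.390703 = -0.0472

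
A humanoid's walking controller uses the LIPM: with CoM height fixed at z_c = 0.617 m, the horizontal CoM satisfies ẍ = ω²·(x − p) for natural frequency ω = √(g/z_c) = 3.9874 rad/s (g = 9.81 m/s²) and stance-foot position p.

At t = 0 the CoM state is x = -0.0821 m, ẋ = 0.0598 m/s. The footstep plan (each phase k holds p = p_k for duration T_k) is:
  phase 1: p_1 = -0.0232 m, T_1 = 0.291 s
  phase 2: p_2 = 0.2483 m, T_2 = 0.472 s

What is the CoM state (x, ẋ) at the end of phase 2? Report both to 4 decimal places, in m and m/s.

phase 1: p=-0.0232, T=0.291, ωT=1.160333, cosh=1.752189, sinh=1.438808; start (x,ẋ)=(-0.082100, 0.059800) → end (x,ẋ)=(-0.104826, -0.233134)
phase 2: p=0.2483, T=0.472, ωT=1.882053, cosh=3.359624, sinh=3.207347; start (x,ẋ)=(-0.104826, -0.233134) → end (x,ẋ)=(-1.125597, -5.299362)

x = -1.1256, ẋ = -5.2994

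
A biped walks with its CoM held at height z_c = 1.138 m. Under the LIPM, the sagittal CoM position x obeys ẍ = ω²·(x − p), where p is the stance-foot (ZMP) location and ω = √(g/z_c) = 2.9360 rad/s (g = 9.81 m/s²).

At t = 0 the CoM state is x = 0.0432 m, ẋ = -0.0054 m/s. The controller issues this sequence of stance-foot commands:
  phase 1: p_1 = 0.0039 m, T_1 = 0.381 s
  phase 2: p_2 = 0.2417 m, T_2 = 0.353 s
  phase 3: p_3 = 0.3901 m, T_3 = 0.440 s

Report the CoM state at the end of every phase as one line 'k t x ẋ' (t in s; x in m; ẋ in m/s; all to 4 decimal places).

phase 1: p=0.0039, T=0.381, ωT=1.118616, cosh=1.693674, sinh=1.366942; start (x,ẋ)=(0.043200, -0.005400) → end (x,ẋ)=(0.067947, 0.148578)
phase 2: p=0.2417, T=0.353, ωT=1.036408, cosh=1.586900, sinh=1.232173; start (x,ẋ)=(0.067947, 0.148578) → end (x,ẋ)=(0.028327, -0.392799)
phase 3: p=0.3901, T=0.440, ωT=1.291840, cosh=1.957121, sinh=1.682356; start (x,ẋ)=(0.028327, -0.392799) → end (x,ẋ)=(-0.543012, -2.555697)

1 0.3810 0.0679 0.1486
2 0.7340 0.0283 -0.3928
3 1.1740 -0.5430 -2.5557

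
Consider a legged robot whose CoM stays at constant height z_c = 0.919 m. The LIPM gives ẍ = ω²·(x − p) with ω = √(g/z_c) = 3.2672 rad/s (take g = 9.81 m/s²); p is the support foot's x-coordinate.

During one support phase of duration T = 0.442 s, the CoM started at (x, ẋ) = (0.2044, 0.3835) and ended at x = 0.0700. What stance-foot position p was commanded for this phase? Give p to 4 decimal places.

ωT = 3.2672·0.442 = 1.444102; cosh(ωT) = 2.237002, sinh(ωT) = 2.001044
x(T) = p + (x₀−p)·cosh(ωT) + (ẋ₀/ω)·sinh(ωT) ⇒ p·(1 − cosh) = x(T) − x₀·cosh − (ẋ₀/ω)·sinh
numerator   = 0.0700 − (0.2044)·2.237002 − (0.3835/3.2672)·2.001044 = -0.622123
denominator = 1 − 2.237002 = -1.237002
p = -0.622123 / -1.237002 = 0.5029

p = 0.5029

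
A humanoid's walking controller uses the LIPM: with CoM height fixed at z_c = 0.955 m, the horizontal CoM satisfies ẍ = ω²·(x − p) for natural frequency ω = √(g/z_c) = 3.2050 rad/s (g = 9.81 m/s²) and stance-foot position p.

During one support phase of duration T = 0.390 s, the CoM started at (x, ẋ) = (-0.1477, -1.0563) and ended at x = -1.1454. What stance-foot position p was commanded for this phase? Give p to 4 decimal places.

p = 0.3811

ωT = 3.2050·0.390 = 1.249950; cosh(ωT) = 1.888344, sinh(ωT) = 1.601825
x(T) = p + (x₀−p)·cosh(ωT) + (ẋ₀/ω)·sinh(ωT) ⇒ p·(1 − cosh) = x(T) − x₀·cosh − (ẋ₀/ω)·sinh
numerator   = -1.1454 − (-0.1477)·1.888344 − (-1.0563/3.2050)·1.601825 = -0.338564
denominator = 1 − 1.888344 = -0.888344
p = -0.338564 / -0.888344 = 0.3811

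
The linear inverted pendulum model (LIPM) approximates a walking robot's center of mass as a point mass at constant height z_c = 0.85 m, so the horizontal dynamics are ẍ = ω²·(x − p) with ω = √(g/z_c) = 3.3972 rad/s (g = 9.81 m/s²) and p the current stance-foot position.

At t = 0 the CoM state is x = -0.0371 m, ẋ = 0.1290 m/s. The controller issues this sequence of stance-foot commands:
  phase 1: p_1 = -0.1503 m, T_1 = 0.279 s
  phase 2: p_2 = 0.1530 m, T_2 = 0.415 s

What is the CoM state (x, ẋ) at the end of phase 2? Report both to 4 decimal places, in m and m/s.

x = 0.2971, ẋ = 0.7171

phase 1: p=-0.1503, T=0.279, ωT=0.947819, cosh=1.483831, sinh=1.096245; start (x,ẋ)=(-0.037100, 0.129000) → end (x,ẋ)=(0.059297, 0.612990)
phase 2: p=0.1530, T=0.415, ωT=1.409838, cosh=2.169737, sinh=1.925555; start (x,ẋ)=(0.059297, 0.612990) → end (x,ẋ)=(0.297135, 0.717067)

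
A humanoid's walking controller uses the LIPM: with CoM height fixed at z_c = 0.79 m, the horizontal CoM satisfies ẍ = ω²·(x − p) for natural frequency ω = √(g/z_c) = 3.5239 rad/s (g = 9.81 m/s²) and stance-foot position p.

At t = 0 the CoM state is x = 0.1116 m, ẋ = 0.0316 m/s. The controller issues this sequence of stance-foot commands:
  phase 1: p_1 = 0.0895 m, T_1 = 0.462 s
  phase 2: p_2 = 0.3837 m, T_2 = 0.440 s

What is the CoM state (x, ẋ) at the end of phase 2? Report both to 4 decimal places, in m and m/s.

x = 0.0323, ẋ = -1.0201

phase 1: p=0.0895, T=0.462, ωT=1.628042, cosh=2.645102, sinh=2.448788; start (x,ẋ)=(0.111600, 0.031600) → end (x,ẋ)=(0.169916, 0.274292)
phase 2: p=0.3837, T=0.440, ωT=1.550516, cosh=2.463020, sinh=2.250882; start (x,ẋ)=(0.169916, 0.274292) → end (x,ẋ)=(0.032349, -1.020123)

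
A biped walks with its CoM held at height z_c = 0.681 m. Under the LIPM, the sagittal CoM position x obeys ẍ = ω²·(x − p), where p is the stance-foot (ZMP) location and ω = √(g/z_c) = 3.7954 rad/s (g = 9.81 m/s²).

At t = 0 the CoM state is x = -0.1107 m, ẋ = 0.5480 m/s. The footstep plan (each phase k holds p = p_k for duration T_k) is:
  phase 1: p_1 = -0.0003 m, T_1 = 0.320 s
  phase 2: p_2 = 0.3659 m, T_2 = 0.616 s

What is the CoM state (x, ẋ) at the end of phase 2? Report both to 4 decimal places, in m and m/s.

phase 1: p=-0.0003, T=0.320, ωT=1.214528, cosh=1.832777, sinh=1.535927; start (x,ẋ)=(-0.110700, 0.548000) → end (x,ẋ)=(0.019127, 0.360790)
phase 2: p=0.3659, T=0.616, ωT=2.337966, cosh=5.228335, sinh=5.131812; start (x,ẋ)=(0.019127, 0.360790) → end (x,ẋ)=(-0.959318, -4.867870)

x = -0.9593, ẋ = -4.8679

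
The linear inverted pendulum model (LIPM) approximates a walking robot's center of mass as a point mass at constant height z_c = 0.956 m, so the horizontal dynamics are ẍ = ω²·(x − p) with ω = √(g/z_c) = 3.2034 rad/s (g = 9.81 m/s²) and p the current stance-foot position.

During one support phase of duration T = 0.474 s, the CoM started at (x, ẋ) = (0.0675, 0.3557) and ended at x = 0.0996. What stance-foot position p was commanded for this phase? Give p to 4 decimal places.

ωT = 3.2034·0.474 = 1.518412; cosh(ωT) = 2.392014, sinh(ωT) = 2.172954
x(T) = p + (x₀−p)·cosh(ωT) + (ẋ₀/ω)·sinh(ωT) ⇒ p·(1 − cosh) = x(T) − x₀·cosh − (ẋ₀/ω)·sinh
numerator   = 0.0996 − (0.0675)·2.392014 − (0.3557/3.2034)·2.172954 = -0.303142
denominator = 1 − 2.392014 = -1.392014
p = -0.303142 / -1.392014 = 0.2178

p = 0.2178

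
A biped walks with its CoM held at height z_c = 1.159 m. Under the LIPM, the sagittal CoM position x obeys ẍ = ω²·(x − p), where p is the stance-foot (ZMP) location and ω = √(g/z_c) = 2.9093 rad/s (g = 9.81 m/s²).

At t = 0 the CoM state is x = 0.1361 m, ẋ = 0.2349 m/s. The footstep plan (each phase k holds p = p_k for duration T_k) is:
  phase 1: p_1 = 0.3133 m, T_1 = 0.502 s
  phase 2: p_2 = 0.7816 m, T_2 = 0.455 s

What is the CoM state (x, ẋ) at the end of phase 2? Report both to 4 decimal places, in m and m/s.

x = -0.9492, ẋ = -4.6264

phase 1: p=0.3133, T=0.502, ωT=1.460469, cosh=2.270053, sinh=2.037925; start (x,ẋ)=(0.136100, 0.234900) → end (x,ẋ)=(0.075591, -0.517372)
phase 2: p=0.7816, T=0.455, ωT=1.323732, cosh=2.011778, sinh=1.745638; start (x,ẋ)=(0.075591, -0.517372) → end (x,ẋ)=(-0.949167, -4.626364)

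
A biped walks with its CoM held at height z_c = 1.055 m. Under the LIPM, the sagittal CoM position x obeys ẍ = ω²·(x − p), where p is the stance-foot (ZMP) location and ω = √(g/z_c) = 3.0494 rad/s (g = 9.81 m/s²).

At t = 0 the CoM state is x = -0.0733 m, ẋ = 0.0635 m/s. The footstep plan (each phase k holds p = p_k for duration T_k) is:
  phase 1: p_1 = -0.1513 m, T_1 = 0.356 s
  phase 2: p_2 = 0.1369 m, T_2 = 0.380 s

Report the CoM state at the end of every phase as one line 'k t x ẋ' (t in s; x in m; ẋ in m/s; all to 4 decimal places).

1 0.3560 0.0047 0.4167
2 0.7360 0.1018 0.1502

phase 1: p=-0.1513, T=0.356, ωT=1.085586, cosh=1.649440, sinh=1.311736; start (x,ẋ)=(-0.073300, 0.063500) → end (x,ẋ)=(0.004672, 0.416740)
phase 2: p=0.1369, T=0.380, ωT=1.158772, cosh=1.749945, sinh=1.436074; start (x,ẋ)=(0.004672, 0.416740) → end (x,ẋ)=(0.101766, 0.150222)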